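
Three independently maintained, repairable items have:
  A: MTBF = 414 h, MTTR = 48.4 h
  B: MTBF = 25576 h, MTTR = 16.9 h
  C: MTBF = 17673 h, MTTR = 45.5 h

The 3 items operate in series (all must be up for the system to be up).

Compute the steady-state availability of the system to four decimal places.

A(A) = MTBF/(MTBF+MTTR) = 414/(414+48.4) = 0.895329
A(B) = MTBF/(MTBF+MTTR) = 25576/(25576+16.9) = 0.999340
A(C) = MTBF/(MTBF+MTTR) = 17673/(17673+45.5) = 0.997432
Series availability: 0.895329 × 0.999340 × 0.997432 = 0.8924

0.8924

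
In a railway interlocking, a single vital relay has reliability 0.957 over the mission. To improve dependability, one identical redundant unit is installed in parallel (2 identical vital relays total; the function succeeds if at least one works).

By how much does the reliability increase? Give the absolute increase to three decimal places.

0.041

R_before = 0.957
R_after = 1 − (1 − 0.957)^2 = 0.998
ΔR = 0.998 − 0.957 = 0.041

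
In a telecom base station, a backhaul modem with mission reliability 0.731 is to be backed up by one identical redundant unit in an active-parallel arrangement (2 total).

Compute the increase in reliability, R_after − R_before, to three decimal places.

0.197

R_before = 0.731
R_after = 1 − (1 − 0.731)^2 = 0.928
ΔR = 0.928 − 0.731 = 0.197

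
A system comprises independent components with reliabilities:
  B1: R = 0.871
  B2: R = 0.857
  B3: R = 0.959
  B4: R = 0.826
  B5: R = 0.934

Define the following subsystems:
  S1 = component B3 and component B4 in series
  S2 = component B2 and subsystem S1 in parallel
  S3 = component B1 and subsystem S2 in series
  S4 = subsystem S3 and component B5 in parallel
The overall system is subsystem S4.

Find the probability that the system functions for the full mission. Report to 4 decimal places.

0.9898

Series (B3 and B4): 0.959000 × 0.826000 = 0.792134
Parallel (B2 and [0.792134]): 1 − (1 − 0.857000)(1 − 0.792134) = 0.970275
Series (B1 and [0.970275]): 0.871000 × 0.970275 = 0.845110
Parallel ([0.845110] and B5): 1 − (1 − 0.845110)(1 − 0.934000) = 0.9898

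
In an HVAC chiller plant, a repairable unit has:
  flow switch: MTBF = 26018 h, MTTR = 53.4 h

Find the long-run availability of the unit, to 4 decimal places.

A(flow switch) = MTBF/(MTBF+MTTR) = 26018/(26018+53.4) = 0.9980

0.9980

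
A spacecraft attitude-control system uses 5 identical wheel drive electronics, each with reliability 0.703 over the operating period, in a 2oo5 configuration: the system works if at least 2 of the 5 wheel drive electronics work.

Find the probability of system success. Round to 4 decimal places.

R = Σ_{i=2}^{5} C(5,i) p^i (1−p)^{5−i} with p = 0.703
C(5,2)·0.703^2·0.297^3 = 0.129473
C(5,3)·0.703^3·0.297^2 = 0.306464
C(5,4)·0.703^4·0.297^1 = 0.362700
C(5,5)·0.703^5·0.297^0 = 0.171703
Sum = 0.9703

0.9703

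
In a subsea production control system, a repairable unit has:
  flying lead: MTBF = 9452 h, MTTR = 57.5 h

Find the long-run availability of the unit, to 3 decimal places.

A(flying lead) = MTBF/(MTBF+MTTR) = 9452/(9452+57.5) = 0.994

0.994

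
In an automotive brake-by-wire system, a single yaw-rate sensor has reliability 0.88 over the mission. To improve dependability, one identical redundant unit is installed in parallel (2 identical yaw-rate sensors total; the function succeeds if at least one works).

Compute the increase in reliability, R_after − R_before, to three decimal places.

0.106

R_before = 0.88
R_after = 1 − (1 − 0.88)^2 = 0.986
ΔR = 0.986 − 0.88 = 0.106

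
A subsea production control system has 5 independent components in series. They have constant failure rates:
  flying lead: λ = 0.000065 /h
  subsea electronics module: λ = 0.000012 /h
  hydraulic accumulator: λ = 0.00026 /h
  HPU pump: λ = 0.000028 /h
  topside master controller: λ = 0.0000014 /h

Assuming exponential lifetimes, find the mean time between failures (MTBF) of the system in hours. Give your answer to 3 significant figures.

Series of exponential components: λ_sys = Σ λ_i
λ_sys = 0.000065 + 0.000012 + 0.00026 + 0.000028 + 0.0000014 = 3.6640e-04 /h
MTBF = 1 / λ_sys = 2730 h

2730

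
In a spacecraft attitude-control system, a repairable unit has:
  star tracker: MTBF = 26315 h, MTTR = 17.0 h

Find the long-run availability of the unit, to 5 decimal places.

A(star tracker) = MTBF/(MTBF+MTTR) = 26315/(26315+17.0) = 0.99935

0.99935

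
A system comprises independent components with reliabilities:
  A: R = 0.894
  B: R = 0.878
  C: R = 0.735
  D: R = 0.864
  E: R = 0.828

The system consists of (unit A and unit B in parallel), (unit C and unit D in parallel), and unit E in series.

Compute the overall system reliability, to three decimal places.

0.788

Parallel (A and B): 1 − (1 − 0.89400)(1 − 0.87800) = 0.98707
Parallel (C and D): 1 − (1 − 0.73500)(1 − 0.86400) = 0.96396
Series ([0.98707], [0.96396], and E): 0.98707 × 0.96396 × 0.82800 = 0.788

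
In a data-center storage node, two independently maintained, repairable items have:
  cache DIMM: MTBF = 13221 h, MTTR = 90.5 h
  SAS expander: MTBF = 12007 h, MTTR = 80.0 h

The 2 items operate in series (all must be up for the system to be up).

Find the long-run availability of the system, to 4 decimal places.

0.9866

A(cache DIMM) = MTBF/(MTBF+MTTR) = 13221/(13221+90.5) = 0.993201
A(SAS expander) = MTBF/(MTBF+MTTR) = 12007/(12007+80.0) = 0.993381
Series availability: 0.993201 × 0.993381 = 0.9866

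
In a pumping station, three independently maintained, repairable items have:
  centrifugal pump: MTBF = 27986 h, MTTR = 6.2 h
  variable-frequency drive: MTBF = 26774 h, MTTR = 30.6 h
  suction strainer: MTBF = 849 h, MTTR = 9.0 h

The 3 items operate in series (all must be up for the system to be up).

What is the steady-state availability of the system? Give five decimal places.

0.98816

A(centrifugal pump) = MTBF/(MTBF+MTTR) = 27986/(27986+6.2) = 0.999779
A(variable-frequency drive) = MTBF/(MTBF+MTTR) = 26774/(26774+30.6) = 0.998858
A(suction strainer) = MTBF/(MTBF+MTTR) = 849/(849+9.0) = 0.989510
Series availability: 0.999779 × 0.998858 × 0.989510 = 0.98816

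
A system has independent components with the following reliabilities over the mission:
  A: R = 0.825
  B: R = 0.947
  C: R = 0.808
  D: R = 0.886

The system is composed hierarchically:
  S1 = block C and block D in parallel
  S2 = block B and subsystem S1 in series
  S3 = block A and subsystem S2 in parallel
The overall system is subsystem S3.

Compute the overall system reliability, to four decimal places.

0.9871

Parallel (C and D): 1 − (1 − 0.808000)(1 − 0.886000) = 0.978112
Series (B and [0.978112]): 0.947000 × 0.978112 = 0.926272
Parallel (A and [0.926272]): 1 − (1 − 0.825000)(1 − 0.926272) = 0.9871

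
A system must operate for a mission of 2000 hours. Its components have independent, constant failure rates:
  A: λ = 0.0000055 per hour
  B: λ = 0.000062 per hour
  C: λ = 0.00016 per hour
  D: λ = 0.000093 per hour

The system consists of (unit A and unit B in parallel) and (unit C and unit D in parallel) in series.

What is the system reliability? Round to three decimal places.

R(A) = exp(−0.0000055 × 2000) = 0.98906
R(B) = exp(−0.000062 × 2000) = 0.88338
R(C) = exp(−0.00016 × 2000) = 0.72615
R(D) = exp(−0.000093 × 2000) = 0.83027
Parallel (A and B): 1 − (1 − 0.98906)(1 − 0.88338) = 0.99872
Parallel (C and D): 1 − (1 − 0.72615)(1 − 0.83027) = 0.95352
Series ([0.99872] and [0.95352]): 0.99872 × 0.95352 = 0.952

0.952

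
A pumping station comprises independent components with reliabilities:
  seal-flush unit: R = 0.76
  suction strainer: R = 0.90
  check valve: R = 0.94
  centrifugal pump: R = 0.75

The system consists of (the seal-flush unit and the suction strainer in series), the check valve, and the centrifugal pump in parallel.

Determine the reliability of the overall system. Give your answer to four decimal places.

Series (seal-flush unit and suction strainer): 0.760000 × 0.900000 = 0.684000
Parallel ([0.684000], check valve, and centrifugal pump): 1 − (1 − 0.684000)(1 − 0.940000)(1 − 0.750000) = 0.9953

0.9953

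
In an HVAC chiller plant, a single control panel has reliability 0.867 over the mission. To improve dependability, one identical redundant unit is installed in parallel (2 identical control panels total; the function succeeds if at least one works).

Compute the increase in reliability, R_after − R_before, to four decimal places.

R_before = 0.867
R_after = 1 − (1 − 0.867)^2 = 0.9823
ΔR = 0.9823 − 0.867 = 0.1153

0.1153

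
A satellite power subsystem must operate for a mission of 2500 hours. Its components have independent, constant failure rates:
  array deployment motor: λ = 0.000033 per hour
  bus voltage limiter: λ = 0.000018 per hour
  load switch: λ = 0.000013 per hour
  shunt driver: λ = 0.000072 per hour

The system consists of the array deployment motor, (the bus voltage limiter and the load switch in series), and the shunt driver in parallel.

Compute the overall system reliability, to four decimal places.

R(array deployment motor) = exp(−0.000033 × 2500) = 0.920811
R(bus voltage limiter) = exp(−0.000018 × 2500) = 0.955997
R(load switch) = exp(−0.000013 × 2500) = 0.968022
R(shunt driver) = exp(−0.000072 × 2500) = 0.835270
Series (bus voltage limiter and load switch): 0.955997 × 0.968022 = 0.925426
Parallel (array deployment motor, [0.925426], and shunt driver): 1 − (1 − 0.920811)(1 − 0.925426)(1 − 0.835270) = 0.9990

0.9990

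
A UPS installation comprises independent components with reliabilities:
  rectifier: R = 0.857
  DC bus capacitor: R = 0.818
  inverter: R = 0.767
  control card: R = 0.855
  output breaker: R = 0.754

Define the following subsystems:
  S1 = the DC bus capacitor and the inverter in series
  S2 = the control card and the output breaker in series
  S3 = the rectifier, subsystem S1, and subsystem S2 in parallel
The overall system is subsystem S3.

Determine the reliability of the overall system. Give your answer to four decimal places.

Series (DC bus capacitor and inverter): 0.818000 × 0.767000 = 0.627406
Series (control card and output breaker): 0.855000 × 0.754000 = 0.644670
Parallel (rectifier, [0.627406], and [0.644670]): 1 − (1 − 0.857000)(1 − 0.627406)(1 − 0.644670) = 0.9811

0.9811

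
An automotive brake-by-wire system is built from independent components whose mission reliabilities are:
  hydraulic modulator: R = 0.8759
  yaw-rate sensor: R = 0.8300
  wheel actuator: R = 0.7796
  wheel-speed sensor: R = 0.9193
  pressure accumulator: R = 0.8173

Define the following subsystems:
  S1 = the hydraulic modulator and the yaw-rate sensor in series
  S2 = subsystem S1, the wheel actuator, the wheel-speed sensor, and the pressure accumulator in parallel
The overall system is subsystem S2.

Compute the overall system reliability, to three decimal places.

Series (hydraulic modulator and yaw-rate sensor): 0.87590 × 0.83000 = 0.72700
Parallel ([0.72700], wheel actuator, wheel-speed sensor, and pressure accumulator): 1 − (1 − 0.72700)(1 − 0.77960)(1 − 0.91930)(1 − 0.81730) = 0.999

0.999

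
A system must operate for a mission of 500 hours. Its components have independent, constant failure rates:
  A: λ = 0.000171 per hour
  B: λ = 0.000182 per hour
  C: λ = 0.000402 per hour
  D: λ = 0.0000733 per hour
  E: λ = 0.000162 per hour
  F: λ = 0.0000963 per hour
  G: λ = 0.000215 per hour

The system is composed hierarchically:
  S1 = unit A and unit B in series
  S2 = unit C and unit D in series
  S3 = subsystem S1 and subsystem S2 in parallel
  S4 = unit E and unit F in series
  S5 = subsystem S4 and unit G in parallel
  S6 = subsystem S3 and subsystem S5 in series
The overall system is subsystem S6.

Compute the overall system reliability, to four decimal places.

R(A) = exp(−0.000171 × 500) = 0.918053
R(B) = exp(−0.000182 × 500) = 0.913018
R(C) = exp(−0.000402 × 500) = 0.817912
R(D) = exp(−0.0000733 × 500) = 0.964013
R(E) = exp(−0.000162 × 500) = 0.922194
R(F) = exp(−0.0000963 × 500) = 0.952991
R(G) = exp(−0.000215 × 500) = 0.898077
Series (A and B): 0.918053 × 0.913018 = 0.838199
Series (C and D): 0.817912 × 0.964013 = 0.788478
Parallel ([0.838199] and [0.788478]): 1 − (1 − 0.838199)(1 − 0.788478) = 0.965776
Series (E and F): 0.922194 × 0.952991 = 0.878843
Parallel ([0.878843] and G): 1 − (1 − 0.878843)(1 − 0.898077) = 0.987651
Series ([0.965776] and [0.987651]): 0.965776 × 0.987651 = 0.9538

0.9538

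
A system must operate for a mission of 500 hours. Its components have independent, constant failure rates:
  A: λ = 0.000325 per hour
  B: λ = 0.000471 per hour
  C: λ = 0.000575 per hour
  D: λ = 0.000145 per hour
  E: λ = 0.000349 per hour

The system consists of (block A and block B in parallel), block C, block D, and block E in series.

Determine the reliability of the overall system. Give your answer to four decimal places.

0.5675

R(A) = exp(−0.000325 × 500) = 0.850016
R(B) = exp(−0.000471 × 500) = 0.790176
R(C) = exp(−0.000575 × 500) = 0.750137
R(D) = exp(−0.000145 × 500) = 0.930066
R(E) = exp(−0.000349 × 500) = 0.839877
Parallel (A and B): 1 − (1 − 0.850016)(1 − 0.790176) = 0.968530
Series ([0.968530], C, D, and E): 0.968530 × 0.750137 × 0.930066 × 0.839877 = 0.5675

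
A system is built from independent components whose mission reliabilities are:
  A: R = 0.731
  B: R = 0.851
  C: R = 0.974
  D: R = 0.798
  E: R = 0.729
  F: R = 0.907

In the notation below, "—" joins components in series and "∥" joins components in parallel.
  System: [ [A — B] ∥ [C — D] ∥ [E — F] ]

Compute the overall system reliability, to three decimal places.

0.971

Series (A and B): 0.73100 × 0.85100 = 0.62208
Series (C and D): 0.97400 × 0.79800 = 0.77725
Series (E and F): 0.72900 × 0.90700 = 0.66120
Parallel ([0.62208], [0.77725], and [0.66120]): 1 − (1 − 0.62208)(1 − 0.77725)(1 − 0.66120) = 0.971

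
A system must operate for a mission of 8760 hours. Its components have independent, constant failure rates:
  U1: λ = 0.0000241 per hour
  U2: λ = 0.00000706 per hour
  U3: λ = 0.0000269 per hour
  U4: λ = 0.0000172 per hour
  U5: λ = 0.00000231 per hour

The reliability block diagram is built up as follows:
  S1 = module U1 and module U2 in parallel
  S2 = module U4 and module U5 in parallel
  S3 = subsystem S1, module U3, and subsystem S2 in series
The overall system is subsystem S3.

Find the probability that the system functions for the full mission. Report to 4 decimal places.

0.7789

R(U1) = exp(−0.0000241 × 8760) = 0.809680
R(U2) = exp(−0.00000706 × 8760) = 0.940028
R(U3) = exp(−0.0000269 × 8760) = 0.790062
R(U4) = exp(−0.0000172 × 8760) = 0.860130
R(U5) = exp(−0.00000231 × 8760) = 0.979968
Parallel (U1 and U2): 1 − (1 − 0.809680)(1 − 0.940028) = 0.988586
Parallel (U4 and U5): 1 − (1 − 0.860130)(1 − 0.979968) = 0.997198
Series ([0.988586], U3, and [0.997198]): 0.988586 × 0.790062 × 0.997198 = 0.7789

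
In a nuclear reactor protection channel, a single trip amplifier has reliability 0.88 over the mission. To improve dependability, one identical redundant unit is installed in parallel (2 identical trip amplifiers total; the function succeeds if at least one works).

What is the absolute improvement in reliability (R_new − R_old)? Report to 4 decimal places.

0.1056

R_before = 0.88
R_after = 1 − (1 − 0.88)^2 = 0.9856
ΔR = 0.9856 − 0.88 = 0.1056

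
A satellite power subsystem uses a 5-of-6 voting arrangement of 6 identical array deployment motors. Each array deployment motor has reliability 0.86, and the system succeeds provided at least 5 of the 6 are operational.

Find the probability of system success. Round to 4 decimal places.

R = Σ_{i=5}^{6} C(6,i) p^i (1−p)^{6−i} with p = 0.86
C(6,5)·0.86^5·0.14^1 = 0.395159
C(6,6)·0.86^6·0.14^0 = 0.404567
Sum = 0.7997

0.7997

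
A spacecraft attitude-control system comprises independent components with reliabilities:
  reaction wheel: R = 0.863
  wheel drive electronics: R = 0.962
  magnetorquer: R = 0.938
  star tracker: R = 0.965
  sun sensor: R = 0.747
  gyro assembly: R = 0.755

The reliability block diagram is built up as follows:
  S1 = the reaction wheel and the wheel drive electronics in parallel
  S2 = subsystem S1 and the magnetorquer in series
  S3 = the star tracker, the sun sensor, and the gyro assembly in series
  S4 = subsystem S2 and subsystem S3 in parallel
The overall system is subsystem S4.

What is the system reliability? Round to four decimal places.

Parallel (reaction wheel and wheel drive electronics): 1 − (1 − 0.863000)(1 − 0.962000) = 0.994794
Series ([0.994794] and magnetorquer): 0.994794 × 0.938000 = 0.933117
Series (star tracker, sun sensor, and gyro assembly): 0.965000 × 0.747000 × 0.755000 = 0.544246
Parallel ([0.933117] and [0.544246]): 1 − (1 − 0.933117)(1 − 0.544246) = 0.9695

0.9695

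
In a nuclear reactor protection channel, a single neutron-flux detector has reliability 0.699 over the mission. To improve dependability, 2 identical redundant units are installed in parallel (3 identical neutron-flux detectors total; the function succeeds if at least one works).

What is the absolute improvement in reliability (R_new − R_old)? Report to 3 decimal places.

R_before = 0.699
R_after = 1 − (1 − 0.699)^3 = 0.973
ΔR = 0.973 − 0.699 = 0.274

0.274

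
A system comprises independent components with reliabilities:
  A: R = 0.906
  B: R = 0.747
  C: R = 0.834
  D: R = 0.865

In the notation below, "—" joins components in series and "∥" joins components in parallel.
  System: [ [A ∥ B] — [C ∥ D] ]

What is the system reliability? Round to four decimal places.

0.9543

Parallel (A and B): 1 − (1 − 0.906000)(1 − 0.747000) = 0.976218
Parallel (C and D): 1 − (1 − 0.834000)(1 − 0.865000) = 0.977590
Series ([0.976218] and [0.977590]): 0.976218 × 0.977590 = 0.9543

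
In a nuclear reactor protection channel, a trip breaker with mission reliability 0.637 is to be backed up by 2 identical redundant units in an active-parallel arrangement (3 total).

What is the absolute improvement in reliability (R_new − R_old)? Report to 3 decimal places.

R_before = 0.637
R_after = 1 − (1 − 0.637)^3 = 0.952
ΔR = 0.952 − 0.637 = 0.315

0.315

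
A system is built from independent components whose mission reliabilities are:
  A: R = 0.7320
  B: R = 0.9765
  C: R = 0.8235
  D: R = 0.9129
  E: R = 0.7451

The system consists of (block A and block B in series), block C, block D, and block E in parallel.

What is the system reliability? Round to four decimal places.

0.9989

Series (A and B): 0.732000 × 0.976500 = 0.714798
Parallel ([0.714798], C, D, and E): 1 − (1 − 0.714798)(1 − 0.823500)(1 − 0.912900)(1 − 0.745100) = 0.9989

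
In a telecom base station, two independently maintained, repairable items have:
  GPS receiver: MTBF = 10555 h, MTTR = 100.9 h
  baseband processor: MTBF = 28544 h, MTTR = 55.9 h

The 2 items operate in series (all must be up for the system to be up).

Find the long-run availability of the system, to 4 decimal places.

0.9886

A(GPS receiver) = MTBF/(MTBF+MTTR) = 10555/(10555+100.9) = 0.990531
A(baseband processor) = MTBF/(MTBF+MTTR) = 28544/(28544+55.9) = 0.998045
Series availability: 0.990531 × 0.998045 = 0.9886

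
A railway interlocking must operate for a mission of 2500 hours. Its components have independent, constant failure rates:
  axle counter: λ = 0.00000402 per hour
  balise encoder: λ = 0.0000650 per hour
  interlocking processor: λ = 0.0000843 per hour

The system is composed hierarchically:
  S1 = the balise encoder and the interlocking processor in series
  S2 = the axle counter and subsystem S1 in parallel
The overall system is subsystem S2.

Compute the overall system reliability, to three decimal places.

R(axle counter) = exp(−0.00000402 × 2500) = 0.99000
R(balise encoder) = exp(−0.0000650 × 2500) = 0.85002
R(interlocking processor) = exp(−0.0000843 × 2500) = 0.80998
Series (balise encoder and interlocking processor): 0.85002 × 0.80998 = 0.68850
Parallel (axle counter and [0.68850]): 1 − (1 − 0.99000)(1 − 0.68850) = 0.997

0.997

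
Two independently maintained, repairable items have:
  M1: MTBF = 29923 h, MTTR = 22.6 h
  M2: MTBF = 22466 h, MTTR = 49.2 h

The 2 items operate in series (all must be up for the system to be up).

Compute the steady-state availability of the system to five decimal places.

A(M1) = MTBF/(MTBF+MTTR) = 29923/(29923+22.6) = 0.999245
A(M2) = MTBF/(MTBF+MTTR) = 22466/(22466+49.2) = 0.997815
Series availability: 0.999245 × 0.997815 = 0.99706

0.99706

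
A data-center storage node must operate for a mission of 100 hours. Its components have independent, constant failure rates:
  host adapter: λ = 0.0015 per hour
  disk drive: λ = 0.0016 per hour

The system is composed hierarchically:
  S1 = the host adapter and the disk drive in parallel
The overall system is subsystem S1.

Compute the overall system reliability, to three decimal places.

0.979

R(host adapter) = exp(−0.0015 × 100) = 0.86071
R(disk drive) = exp(−0.0016 × 100) = 0.85214
Parallel (host adapter and disk drive): 1 − (1 − 0.86071)(1 − 0.85214) = 0.979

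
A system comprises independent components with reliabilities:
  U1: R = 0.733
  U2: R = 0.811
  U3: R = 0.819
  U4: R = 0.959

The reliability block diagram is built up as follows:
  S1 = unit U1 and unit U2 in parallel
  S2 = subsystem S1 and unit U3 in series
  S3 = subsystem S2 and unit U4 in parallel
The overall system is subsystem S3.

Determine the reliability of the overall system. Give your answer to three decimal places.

0.991

Parallel (U1 and U2): 1 − (1 − 0.73300)(1 − 0.81100) = 0.94954
Series ([0.94954] and U3): 0.94954 × 0.81900 = 0.77767
Parallel ([0.77767] and U4): 1 − (1 − 0.77767)(1 − 0.95900) = 0.991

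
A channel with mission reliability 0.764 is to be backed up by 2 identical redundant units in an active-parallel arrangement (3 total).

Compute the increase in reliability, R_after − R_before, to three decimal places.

R_before = 0.764
R_after = 1 − (1 − 0.764)^3 = 0.987
ΔR = 0.987 − 0.764 = 0.223

0.223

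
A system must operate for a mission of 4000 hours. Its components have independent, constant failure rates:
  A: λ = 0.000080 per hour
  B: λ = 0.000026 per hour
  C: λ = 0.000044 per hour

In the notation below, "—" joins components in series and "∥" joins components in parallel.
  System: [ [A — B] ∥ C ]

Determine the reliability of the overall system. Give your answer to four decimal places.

R(A) = exp(−0.000080 × 4000) = 0.726149
R(B) = exp(−0.000026 × 4000) = 0.901225
R(C) = exp(−0.000044 × 4000) = 0.838618
Series (A and B): 0.726149 × 0.901225 = 0.654424
Parallel ([0.654424] and C): 1 − (1 − 0.654424)(1 − 0.838618) = 0.9442

0.9442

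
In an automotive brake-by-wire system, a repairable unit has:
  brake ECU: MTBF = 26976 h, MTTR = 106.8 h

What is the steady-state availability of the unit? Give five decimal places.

0.99606

A(brake ECU) = MTBF/(MTBF+MTTR) = 26976/(26976+106.8) = 0.99606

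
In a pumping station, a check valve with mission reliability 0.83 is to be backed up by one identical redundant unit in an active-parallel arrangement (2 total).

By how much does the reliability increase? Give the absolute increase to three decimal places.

0.141

R_before = 0.83
R_after = 1 − (1 − 0.83)^2 = 0.971
ΔR = 0.971 − 0.83 = 0.141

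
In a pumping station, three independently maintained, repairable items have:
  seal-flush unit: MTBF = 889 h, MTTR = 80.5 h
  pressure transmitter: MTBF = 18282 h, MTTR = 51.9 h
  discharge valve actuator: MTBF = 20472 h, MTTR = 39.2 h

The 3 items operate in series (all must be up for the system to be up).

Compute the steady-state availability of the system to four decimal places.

0.9126

A(seal-flush unit) = MTBF/(MTBF+MTTR) = 889/(889+80.5) = 0.916968
A(pressure transmitter) = MTBF/(MTBF+MTTR) = 18282/(18282+51.9) = 0.997169
A(discharge valve actuator) = MTBF/(MTBF+MTTR) = 20472/(20472+39.2) = 0.998089
Series availability: 0.916968 × 0.997169 × 0.998089 = 0.9126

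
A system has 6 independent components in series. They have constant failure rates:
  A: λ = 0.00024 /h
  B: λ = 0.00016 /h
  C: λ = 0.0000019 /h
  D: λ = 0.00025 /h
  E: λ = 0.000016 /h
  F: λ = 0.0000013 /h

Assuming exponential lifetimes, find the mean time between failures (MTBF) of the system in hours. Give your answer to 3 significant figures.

1490

Series of exponential components: λ_sys = Σ λ_i
λ_sys = 0.00024 + 0.00016 + 0.0000019 + 0.00025 + 0.000016 + 0.0000013 = 6.6920e-04 /h
MTBF = 1 / λ_sys = 1490 h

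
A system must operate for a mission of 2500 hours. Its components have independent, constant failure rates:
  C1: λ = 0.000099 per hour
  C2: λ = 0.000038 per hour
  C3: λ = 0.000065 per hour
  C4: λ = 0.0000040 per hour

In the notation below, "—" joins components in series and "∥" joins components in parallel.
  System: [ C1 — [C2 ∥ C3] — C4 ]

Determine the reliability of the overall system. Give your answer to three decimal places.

R(C1) = exp(−0.000099 × 2500) = 0.78075
R(C2) = exp(−0.000038 × 2500) = 0.90937
R(C3) = exp(−0.000065 × 2500) = 0.85002
R(C4) = exp(−0.0000040 × 2500) = 0.99005
Parallel (C2 and C3): 1 − (1 − 0.90937)(1 − 0.85002) = 0.98641
Series (C1, [0.98641], and C4): 0.78075 × 0.98641 × 0.99005 = 0.762

0.762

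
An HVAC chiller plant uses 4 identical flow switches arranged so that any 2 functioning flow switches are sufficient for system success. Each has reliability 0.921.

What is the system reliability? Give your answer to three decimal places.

R = Σ_{i=2}^{4} C(4,i) p^i (1−p)^{4−i} with p = 0.921
C(4,2)·0.921^2·0.079^2 = 0.03176
C(4,3)·0.921^3·0.079^1 = 0.24687
C(4,4)·0.921^4·0.079^0 = 0.71951
Sum = 0.998

0.998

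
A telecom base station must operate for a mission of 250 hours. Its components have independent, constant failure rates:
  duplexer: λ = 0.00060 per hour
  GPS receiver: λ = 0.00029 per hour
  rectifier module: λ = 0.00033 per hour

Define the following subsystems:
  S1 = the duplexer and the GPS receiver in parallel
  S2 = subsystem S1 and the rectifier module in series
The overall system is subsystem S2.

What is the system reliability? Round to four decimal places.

0.9118

R(duplexer) = exp(−0.00060 × 250) = 0.860708
R(GPS receiver) = exp(−0.00029 × 250) = 0.930066
R(rectifier module) = exp(−0.00033 × 250) = 0.920811
Parallel (duplexer and GPS receiver): 1 − (1 − 0.860708)(1 − 0.930066) = 0.990259
Series ([0.990259] and rectifier module): 0.990259 × 0.920811 = 0.9118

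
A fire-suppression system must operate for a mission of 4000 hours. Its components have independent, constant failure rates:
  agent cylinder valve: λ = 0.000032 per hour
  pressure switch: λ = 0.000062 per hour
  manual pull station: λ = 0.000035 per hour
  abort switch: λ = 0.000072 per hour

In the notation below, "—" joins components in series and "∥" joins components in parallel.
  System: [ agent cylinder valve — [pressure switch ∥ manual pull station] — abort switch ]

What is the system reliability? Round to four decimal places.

0.6408

R(agent cylinder valve) = exp(−0.000032 × 4000) = 0.879853
R(pressure switch) = exp(−0.000062 × 4000) = 0.780360
R(manual pull station) = exp(−0.000035 × 4000) = 0.869358
R(abort switch) = exp(−0.000072 × 4000) = 0.749762
Parallel (pressure switch and manual pull station): 1 − (1 − 0.780360)(1 − 0.869358) = 0.971306
Series (agent cylinder valve, [0.971306], and abort switch): 0.879853 × 0.971306 × 0.749762 = 0.6408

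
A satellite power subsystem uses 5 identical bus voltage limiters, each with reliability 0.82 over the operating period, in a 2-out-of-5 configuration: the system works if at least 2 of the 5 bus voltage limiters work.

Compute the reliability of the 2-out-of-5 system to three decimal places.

R = Σ_{i=2}^{5} C(5,i) p^i (1−p)^{5−i} with p = 0.82
C(5,2)·0.82^2·0.18^3 = 0.03921
C(5,3)·0.82^3·0.18^2 = 0.17864
C(5,4)·0.82^4·0.18^1 = 0.40691
C(5,5)·0.82^5·0.18^0 = 0.37074
Sum = 0.996

0.996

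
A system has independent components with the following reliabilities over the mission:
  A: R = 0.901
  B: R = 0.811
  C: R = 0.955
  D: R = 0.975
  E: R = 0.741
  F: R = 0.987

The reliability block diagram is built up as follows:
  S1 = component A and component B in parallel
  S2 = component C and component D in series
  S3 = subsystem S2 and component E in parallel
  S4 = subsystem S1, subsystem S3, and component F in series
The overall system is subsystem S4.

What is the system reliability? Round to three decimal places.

0.951

Parallel (A and B): 1 − (1 − 0.90100)(1 − 0.81100) = 0.98129
Series (C and D): 0.95500 × 0.97500 = 0.93113
Parallel ([0.93113] and E): 1 − (1 − 0.93113)(1 − 0.74100) = 0.98216
Series ([0.98129], [0.98216], and F): 0.98129 × 0.98216 × 0.98700 = 0.951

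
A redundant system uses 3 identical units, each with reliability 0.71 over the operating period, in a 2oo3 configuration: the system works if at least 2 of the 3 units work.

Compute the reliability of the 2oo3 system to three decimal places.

R = Σ_{i=2}^{3} C(3,i) p^i (1−p)^{3−i} with p = 0.71
C(3,2)·0.71^2·0.29^1 = 0.43857
C(3,3)·0.71^3·0.29^0 = 0.35791
Sum = 0.796

0.796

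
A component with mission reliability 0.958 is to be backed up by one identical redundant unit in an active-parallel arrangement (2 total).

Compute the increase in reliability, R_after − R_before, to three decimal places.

0.040

R_before = 0.958
R_after = 1 − (1 − 0.958)^2 = 0.998
ΔR = 0.998 − 0.958 = 0.040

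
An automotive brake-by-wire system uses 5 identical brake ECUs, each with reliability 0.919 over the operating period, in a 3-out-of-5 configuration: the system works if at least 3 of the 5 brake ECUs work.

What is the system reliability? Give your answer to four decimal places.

0.9953

R = Σ_{i=3}^{5} C(5,i) p^i (1−p)^{5−i} with p = 0.919
C(5,3)·0.919^3·0.081^2 = 0.050923
C(5,4)·0.919^4·0.081^1 = 0.288880
C(5,5)·0.919^5·0.081^0 = 0.655507
Sum = 0.9953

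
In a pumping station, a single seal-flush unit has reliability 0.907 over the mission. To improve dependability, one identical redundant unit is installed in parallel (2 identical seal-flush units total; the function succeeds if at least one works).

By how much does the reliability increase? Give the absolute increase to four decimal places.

0.0844

R_before = 0.907
R_after = 1 − (1 − 0.907)^2 = 0.9914
ΔR = 0.9914 − 0.907 = 0.0844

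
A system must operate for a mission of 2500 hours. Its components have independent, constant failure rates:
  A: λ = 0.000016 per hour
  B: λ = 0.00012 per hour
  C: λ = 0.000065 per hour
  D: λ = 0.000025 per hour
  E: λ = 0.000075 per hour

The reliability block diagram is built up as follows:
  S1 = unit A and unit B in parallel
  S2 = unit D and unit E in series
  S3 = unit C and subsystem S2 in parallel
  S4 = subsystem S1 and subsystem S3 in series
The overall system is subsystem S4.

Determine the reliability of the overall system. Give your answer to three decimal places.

0.957

R(A) = exp(−0.000016 × 2500) = 0.96079
R(B) = exp(−0.00012 × 2500) = 0.74082
R(C) = exp(−0.000065 × 2500) = 0.85002
R(D) = exp(−0.000025 × 2500) = 0.93941
R(E) = exp(−0.000075 × 2500) = 0.82903
Parallel (A and B): 1 − (1 − 0.96079)(1 − 0.74082) = 0.98984
Series (D and E): 0.93941 × 0.82903 = 0.77880
Parallel (C and [0.77880]): 1 − (1 − 0.85002)(1 − 0.77880) = 0.96682
Series ([0.98984] and [0.96682]): 0.98984 × 0.96682 = 0.957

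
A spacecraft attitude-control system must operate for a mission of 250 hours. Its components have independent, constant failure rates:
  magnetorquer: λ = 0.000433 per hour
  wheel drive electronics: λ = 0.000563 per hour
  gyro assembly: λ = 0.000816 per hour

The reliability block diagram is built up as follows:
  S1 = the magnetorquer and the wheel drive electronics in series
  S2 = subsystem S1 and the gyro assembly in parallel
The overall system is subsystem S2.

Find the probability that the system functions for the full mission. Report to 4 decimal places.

R(magnetorquer) = exp(−0.000433 × 250) = 0.897403
R(wheel drive electronics) = exp(−0.000563 × 250) = 0.868706
R(gyro assembly) = exp(−0.000816 × 250) = 0.815462
Series (magnetorquer and wheel drive electronics): 0.897403 × 0.868706 = 0.779579
Parallel ([0.779579] and gyro assembly): 1 − (1 − 0.779579)(1 − 0.815462) = 0.9593

0.9593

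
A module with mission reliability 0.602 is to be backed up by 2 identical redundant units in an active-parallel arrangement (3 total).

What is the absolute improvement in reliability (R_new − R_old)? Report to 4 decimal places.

R_before = 0.602
R_after = 1 − (1 − 0.602)^3 = 0.9370
ΔR = 0.9370 − 0.602 = 0.3350

0.3350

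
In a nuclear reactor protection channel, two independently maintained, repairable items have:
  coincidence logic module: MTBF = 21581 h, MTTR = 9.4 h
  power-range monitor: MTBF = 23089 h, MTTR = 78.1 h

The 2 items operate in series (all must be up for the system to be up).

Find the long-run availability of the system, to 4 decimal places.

0.9962

A(coincidence logic module) = MTBF/(MTBF+MTTR) = 21581/(21581+9.4) = 0.999565
A(power-range monitor) = MTBF/(MTBF+MTTR) = 23089/(23089+78.1) = 0.996629
Series availability: 0.999565 × 0.996629 = 0.9962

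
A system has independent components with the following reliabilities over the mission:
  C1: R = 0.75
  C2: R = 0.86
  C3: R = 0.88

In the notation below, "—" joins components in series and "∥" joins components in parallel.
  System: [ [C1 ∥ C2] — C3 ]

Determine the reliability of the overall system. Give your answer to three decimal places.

0.849

Parallel (C1 and C2): 1 − (1 − 0.75000)(1 − 0.86000) = 0.96500
Series ([0.96500] and C3): 0.96500 × 0.88000 = 0.849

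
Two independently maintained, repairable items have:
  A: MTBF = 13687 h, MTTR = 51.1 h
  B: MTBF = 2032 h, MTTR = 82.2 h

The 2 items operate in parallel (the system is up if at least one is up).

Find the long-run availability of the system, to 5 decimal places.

0.99986

A(A) = MTBF/(MTBF+MTTR) = 13687/(13687+51.1) = 0.996280
A(B) = MTBF/(MTBF+MTTR) = 2032/(2032+82.2) = 0.961120
Parallel availability: 1 − (1 − 0.996280)(1 − 0.961120) = 0.99986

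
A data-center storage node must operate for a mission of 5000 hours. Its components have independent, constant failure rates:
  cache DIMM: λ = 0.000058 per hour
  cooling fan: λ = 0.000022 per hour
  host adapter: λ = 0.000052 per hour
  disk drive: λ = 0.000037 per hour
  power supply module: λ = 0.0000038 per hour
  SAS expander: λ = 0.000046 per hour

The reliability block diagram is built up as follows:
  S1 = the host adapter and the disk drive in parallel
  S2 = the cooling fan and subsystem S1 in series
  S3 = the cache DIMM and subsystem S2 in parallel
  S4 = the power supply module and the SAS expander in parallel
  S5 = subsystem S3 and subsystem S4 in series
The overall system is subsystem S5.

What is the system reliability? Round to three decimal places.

R(cache DIMM) = exp(−0.000058 × 5000) = 0.74826
R(cooling fan) = exp(−0.000022 × 5000) = 0.89583
R(host adapter) = exp(−0.000052 × 5000) = 0.77105
R(disk drive) = exp(−0.000037 × 5000) = 0.83110
R(power supply module) = exp(−0.0000038 × 5000) = 0.98118
R(SAS expander) = exp(−0.000046 × 5000) = 0.79453
Parallel (host adapter and disk drive): 1 − (1 − 0.77105)(1 − 0.83110) = 0.96133
Series (cooling fan and [0.96133]): 0.89583 × 0.96133 = 0.86119
Parallel (cache DIMM and [0.86119]): 1 − (1 − 0.74826)(1 − 0.86119) = 0.96506
Parallel (power supply module and SAS expander): 1 − (1 − 0.98118)(1 − 0.79453) = 0.99613
Series ([0.96506] and [0.99613]): 0.96506 × 0.99613 = 0.961

0.961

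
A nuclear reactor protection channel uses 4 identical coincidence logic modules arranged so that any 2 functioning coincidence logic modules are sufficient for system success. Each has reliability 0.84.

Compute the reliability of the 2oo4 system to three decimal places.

0.986

R = Σ_{i=2}^{4} C(4,i) p^i (1−p)^{4−i} with p = 0.84
C(4,2)·0.84^2·0.16^2 = 0.10838
C(4,3)·0.84^3·0.16^1 = 0.37933
C(4,4)·0.84^4·0.16^0 = 0.49787
Sum = 0.986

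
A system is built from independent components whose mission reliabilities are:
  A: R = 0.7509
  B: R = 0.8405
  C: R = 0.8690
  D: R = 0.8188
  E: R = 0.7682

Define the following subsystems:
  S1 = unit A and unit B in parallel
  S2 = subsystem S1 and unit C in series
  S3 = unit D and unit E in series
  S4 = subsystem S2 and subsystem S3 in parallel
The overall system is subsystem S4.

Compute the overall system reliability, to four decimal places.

Parallel (A and B): 1 − (1 − 0.750900)(1 − 0.840500) = 0.960269
Series ([0.960269] and C): 0.960269 × 0.869000 = 0.834474
Series (D and E): 0.818800 × 0.768200 = 0.629002
Parallel ([0.834474] and [0.629002]): 1 − (1 − 0.834474)(1 − 0.629002) = 0.9386

0.9386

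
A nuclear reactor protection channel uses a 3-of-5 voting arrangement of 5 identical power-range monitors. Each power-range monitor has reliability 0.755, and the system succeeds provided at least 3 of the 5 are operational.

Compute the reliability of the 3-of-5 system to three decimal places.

0.902

R = Σ_{i=3}^{5} C(5,i) p^i (1−p)^{5−i} with p = 0.755
C(5,3)·0.755^3·0.245^2 = 0.25833
C(5,4)·0.755^4·0.245^1 = 0.39804
C(5,5)·0.755^5·0.245^0 = 0.24532
Sum = 0.902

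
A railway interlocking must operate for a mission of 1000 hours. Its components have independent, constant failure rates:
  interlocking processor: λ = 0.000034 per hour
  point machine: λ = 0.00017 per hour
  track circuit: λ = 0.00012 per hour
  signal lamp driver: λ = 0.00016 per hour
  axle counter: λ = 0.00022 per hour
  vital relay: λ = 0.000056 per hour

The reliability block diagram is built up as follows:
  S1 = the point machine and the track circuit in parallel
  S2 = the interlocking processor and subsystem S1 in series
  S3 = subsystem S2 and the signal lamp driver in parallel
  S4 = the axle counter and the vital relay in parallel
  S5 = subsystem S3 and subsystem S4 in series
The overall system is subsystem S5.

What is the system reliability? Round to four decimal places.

R(interlocking processor) = exp(−0.000034 × 1000) = 0.966572
R(point machine) = exp(−0.00017 × 1000) = 0.843665
R(track circuit) = exp(−0.00012 × 1000) = 0.886920
R(signal lamp driver) = exp(−0.00016 × 1000) = 0.852144
R(axle counter) = exp(−0.00022 × 1000) = 0.802519
R(vital relay) = exp(−0.000056 × 1000) = 0.945539
Parallel (point machine and track circuit): 1 − (1 − 0.843665)(1 − 0.886920) = 0.982322
Series (interlocking processor and [0.982322]): 0.966572 × 0.982322 = 0.949485
Parallel ([0.949485] and signal lamp driver): 1 − (1 − 0.949485)(1 − 0.852144) = 0.992531
Parallel (axle counter and vital relay): 1 − (1 − 0.802519)(1 − 0.945539) = 0.989245
Series ([0.992531] and [0.989245]): 0.992531 × 0.989245 = 0.9819

0.9819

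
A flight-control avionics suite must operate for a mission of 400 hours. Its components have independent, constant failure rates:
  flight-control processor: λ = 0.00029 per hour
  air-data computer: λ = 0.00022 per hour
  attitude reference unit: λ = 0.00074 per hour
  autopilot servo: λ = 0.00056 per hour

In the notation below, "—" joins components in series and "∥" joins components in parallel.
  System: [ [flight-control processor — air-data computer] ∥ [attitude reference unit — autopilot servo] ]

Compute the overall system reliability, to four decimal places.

0.9252

R(flight-control processor) = exp(−0.00029 × 400) = 0.890475
R(air-data computer) = exp(−0.00022 × 400) = 0.915761
R(attitude reference unit) = exp(−0.00074 × 400) = 0.743787
R(autopilot servo) = exp(−0.00056 × 400) = 0.799315
Series (flight-control processor and air-data computer): 0.890475 × 0.915761 = 0.815462
Series (attitude reference unit and autopilot servo): 0.743787 × 0.799315 = 0.594520
Parallel ([0.815462] and [0.594520]): 1 − (1 − 0.815462)(1 − 0.594520) = 0.9252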